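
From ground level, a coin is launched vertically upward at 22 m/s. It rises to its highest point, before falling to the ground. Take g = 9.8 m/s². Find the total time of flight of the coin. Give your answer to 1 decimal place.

4.5 s

Phase 1 (rising): v₀ = 22.0 m/s, a = -9.8 m/s².
v = v₀ + at → t = (0 − 22.0) / -9.8 = 2.24 s
v² = v₀² + 2aΔx → Δx = (0² − 22.0²)/(2·-9.8) = 24.7 m

Phase 2 (falling): v₀ = 0 m/s, a = -9.8 m/s².
Falls 24.7 m from rest: t = √(2·24.7/9.8) = 2.24 s; v = g·t = 22.0 m/s.
Total time = 2.24 + 2.24 = 4.49 s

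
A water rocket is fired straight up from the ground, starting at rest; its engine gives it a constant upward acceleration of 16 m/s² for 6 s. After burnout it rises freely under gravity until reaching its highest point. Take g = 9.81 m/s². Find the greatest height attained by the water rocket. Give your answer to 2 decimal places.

Phase 1 (powered ascent): v₀ = 0 m/s, a = 16 m/s².
v = v₀ + at = 0 + (16)(6) = 96.0 m/s
Δx = v₀t + ½at² = 0·6 + 0.5·16·6² = 288 m

Phase 2 (coasting upward): v₀ = 96.0 m/s, a = -9.81 m/s².
v = v₀ + at → t = (0 − 96.0) / -9.81 = 9.79 s
v² = v₀² + 2aΔx → Δx = (0² − 96.0²)/(2·-9.81) = 470 m
Maximum height = 288 + 470 = 758 m

757.72 m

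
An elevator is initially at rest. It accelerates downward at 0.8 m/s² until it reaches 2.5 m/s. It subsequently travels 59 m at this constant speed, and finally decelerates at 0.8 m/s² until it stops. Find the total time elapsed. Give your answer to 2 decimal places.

29.85 s

Phase 1 (accelerating): v₀ = 0 m/s, a = 0.8 m/s².
v = v₀ + at → t = (2.5 − 0) / 0.8 = 3.12 s
v² = v₀² + 2aΔx → Δx = (2.5² − 0²)/(2·0.8) = 3.91 m

Phase 2 (constant speed): v₀ = 2.50 m/s, a = 0 m/s².
Constant speed: t = d/v = 59/2.50 = 23.6 s

Phase 3 (decelerating): v₀ = 2.50 m/s, a = -0.8 m/s².
v = v₀ + at → t = (0 − 2.50) / -0.8 = 3.12 s
v² = v₀² + 2aΔx → Δx = (0² − 2.50²)/(2·-0.8) = 3.91 m
Total time = 3.12 + 23.6 + 3.12 = 29.9 s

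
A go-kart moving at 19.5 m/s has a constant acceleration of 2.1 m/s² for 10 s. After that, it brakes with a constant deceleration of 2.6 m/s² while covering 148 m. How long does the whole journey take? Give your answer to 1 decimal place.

Phase 1 (accelerating): v₀ = 19.5 m/s, a = 2.1 m/s².
v = v₀ + at = 19.5 + (2.1)(10) = 40.5 m/s
Δx = v₀t + ½at² = 19.5·10 + 0.5·2.1·10² = 300 m

Phase 2 (decelerating): v₀ = 40.5 m/s, a = -2.6 m/s².
v² = v₀² + 2aΔx = 40.5² + 2·-2.6·148 = 871 → v = 29.5 m/s
t = (v − v₀)/a = (29.5 − 40.5)/-2.6 = 4.23 s
Total time = 10.0 + 4.23 = 14.2 s

14.2 s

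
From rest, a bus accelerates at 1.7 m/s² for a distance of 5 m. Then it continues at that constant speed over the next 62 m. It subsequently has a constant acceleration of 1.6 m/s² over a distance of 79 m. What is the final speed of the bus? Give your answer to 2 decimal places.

Phase 1 (accelerating): v₀ = 0 m/s, a = 1.7 m/s².
v² = v₀² + 2aΔx = 0² + 2·1.7·5 = 17.0 → v = 4.12 m/s
t = (v − v₀)/a = (4.12 − 0)/1.7 = 2.43 s

Phase 2 (constant speed): v₀ = 4.12 m/s, a = 0 m/s².
Constant speed: t = d/v = 62/4.12 = 15.0 s

Phase 3 (accelerating): v₀ = 4.12 m/s, a = 1.6 m/s².
v² = v₀² + 2aΔx = 4.12² + 2·1.6·79 = 270 → v = 16.4 m/s
t = (v − v₀)/a = (16.4 − 4.12)/1.6 = 7.69 s
Final speed = 16.4 m/s

16.43 m/s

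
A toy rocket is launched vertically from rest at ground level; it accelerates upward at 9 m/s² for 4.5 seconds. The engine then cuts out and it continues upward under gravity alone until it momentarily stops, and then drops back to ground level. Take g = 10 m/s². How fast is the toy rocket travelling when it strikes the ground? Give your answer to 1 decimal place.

Phase 1 (powered ascent): v₀ = 0 m/s, a = 9 m/s².
v = v₀ + at = 0 + (9)(4.5) = 40.5 m/s
Δx = v₀t + ½at² = 0·4.5 + 0.5·9·4.5² = 91.1 m

Phase 2 (coasting upward): v₀ = 40.5 m/s, a = -10 m/s².
v = v₀ + at → t = (0 − 40.5) / -10 = 4.05 s
v² = v₀² + 2aΔx → Δx = (0² − 40.5²)/(2·-10) = 82.0 m

Phase 3 (free fall): v₀ = 0 m/s, a = -10 m/s².
Falls 173 m from rest: t = √(2·173/10) = 5.88 s; v = g·t = 58.8 m/s.
Impact speed = 58.8 m/s

58.8 m/s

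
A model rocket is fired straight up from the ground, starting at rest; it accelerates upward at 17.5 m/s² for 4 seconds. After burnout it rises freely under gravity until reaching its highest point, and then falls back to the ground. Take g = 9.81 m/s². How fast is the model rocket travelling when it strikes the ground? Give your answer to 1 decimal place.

Phase 1 (powered ascent): v₀ = 0 m/s, a = 17.5 m/s².
v = v₀ + at = 0 + (17.5)(4) = 70.0 m/s
Δx = v₀t + ½at² = 0·4 + 0.5·17.5·4² = 140 m

Phase 2 (coasting upward): v₀ = 70.0 m/s, a = -9.81 m/s².
v = v₀ + at → t = (0 − 70.0) / -9.81 = 7.14 s
v² = v₀² + 2aΔx → Δx = (0² − 70.0²)/(2·-9.81) = 250 m

Phase 3 (free fall): v₀ = 0 m/s, a = -9.81 m/s².
Falls 390 m from rest: t = √(2·390/9.81) = 8.91 s; v = g·t = 87.4 m/s.
Impact speed = 87.4 m/s

87.4 m/s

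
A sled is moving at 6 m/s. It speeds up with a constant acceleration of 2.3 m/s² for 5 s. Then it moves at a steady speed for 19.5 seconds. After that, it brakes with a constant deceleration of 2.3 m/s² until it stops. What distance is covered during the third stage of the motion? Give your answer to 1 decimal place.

Phase 1 (accelerating): v₀ = 6.00 m/s, a = 2.3 m/s².
v = v₀ + at = 6.00 + (2.3)(5) = 17.5 m/s
Δx = v₀t + ½at² = 6.00·5 + 0.5·2.3·5² = 58.8 m

Phase 2 (constant speed): v₀ = 17.5 m/s, a = 0 m/s².
v = v₀ + at = 17.5 + (0)(19.5) = 17.5 m/s
Δx = v₀t + ½at² = 17.5·19.5 + 0.5·0·19.5² = 341 m

Phase 3 (decelerating): v₀ = 17.5 m/s, a = -2.3 m/s².
v = v₀ + at → t = (0 − 17.5) / -2.3 = 7.61 s
v² = v₀² + 2aΔx → Δx = (0² − 17.5²)/(2·-2.3) = 66.6 m
Distance in phase 3 = 66.6 m

66.6 m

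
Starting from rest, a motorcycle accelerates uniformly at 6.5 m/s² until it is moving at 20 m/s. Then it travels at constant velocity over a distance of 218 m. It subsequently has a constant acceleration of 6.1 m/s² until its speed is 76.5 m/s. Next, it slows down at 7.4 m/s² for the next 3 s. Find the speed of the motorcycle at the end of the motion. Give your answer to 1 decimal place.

54.3 m/s

Phase 1 (accelerating): v₀ = 0 m/s, a = 6.5 m/s².
v = v₀ + at → t = (20 − 0) / 6.5 = 3.08 s
v² = v₀² + 2aΔx → Δx = (20² − 0²)/(2·6.5) = 30.8 m

Phase 2 (constant speed): v₀ = 20.0 m/s, a = 0 m/s².
Constant speed: t = d/v = 218/20.0 = 10.9 s

Phase 3 (accelerating): v₀ = 20.0 m/s, a = 6.1 m/s².
v = v₀ + at → t = (76.5 − 20.0) / 6.1 = 9.26 s
v² = v₀² + 2aΔx → Δx = (76.5² − 20.0²)/(2·6.1) = 447 m

Phase 4 (decelerating): v₀ = 76.5 m/s, a = -7.4 m/s².
v = v₀ + at = 76.5 + (-7.4)(3) = 54.3 m/s
Δx = v₀t + ½at² = 76.5·3 + 0.5·-7.4·3² = 196 m
Final speed = 54.3 m/s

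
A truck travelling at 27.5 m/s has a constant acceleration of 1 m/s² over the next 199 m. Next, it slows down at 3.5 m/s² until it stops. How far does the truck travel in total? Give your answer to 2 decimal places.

363.89 m

Phase 1 (accelerating): v₀ = 27.5 m/s, a = 1 m/s².
v² = v₀² + 2aΔx = 27.5² + 2·1·199 = 1150 → v = 34.0 m/s
t = (v − v₀)/a = (34.0 − 27.5)/1 = 6.47 s

Phase 2 (decelerating): v₀ = 34.0 m/s, a = -3.5 m/s².
v = v₀ + at → t = (0 − 34.0) / -3.5 = 9.71 s
v² = v₀² + 2aΔx → Δx = (0² − 34.0²)/(2·-3.5) = 165 m
Total distance = 199 + 165 = 364 m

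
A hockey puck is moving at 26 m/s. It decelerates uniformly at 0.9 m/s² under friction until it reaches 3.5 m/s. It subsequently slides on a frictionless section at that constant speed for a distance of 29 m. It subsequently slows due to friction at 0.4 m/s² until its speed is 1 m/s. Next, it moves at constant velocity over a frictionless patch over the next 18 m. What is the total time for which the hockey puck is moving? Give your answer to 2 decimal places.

Phase 1 (decelerating): v₀ = 26.0 m/s, a = -0.9 m/s².
v = v₀ + at → t = (3.5 − 26.0) / -0.9 = 25.0 s
v² = v₀² + 2aΔx → Δx = (3.5² − 26.0²)/(2·-0.9) = 369 m

Phase 2 (constant speed): v₀ = 3.50 m/s, a = 0 m/s².
Constant speed: t = d/v = 29/3.50 = 8.29 s

Phase 3 (decelerating): v₀ = 3.50 m/s, a = -0.4 m/s².
v = v₀ + at → t = (1 − 3.50) / -0.4 = 6.25 s
v² = v₀² + 2aΔx → Δx = (1² − 3.50²)/(2·-0.4) = 14.1 m

Phase 4 (constant speed): v₀ = 1.00 m/s, a = 0 m/s².
Constant speed: t = d/v = 18/1.00 = 18.0 s
Total time = 25.0 + 8.29 + 6.25 + 18.0 = 57.5 s

57.54 s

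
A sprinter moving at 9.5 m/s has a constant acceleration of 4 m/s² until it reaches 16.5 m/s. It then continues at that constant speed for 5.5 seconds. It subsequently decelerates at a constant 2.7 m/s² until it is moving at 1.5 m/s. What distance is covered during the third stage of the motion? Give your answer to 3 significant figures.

Phase 1 (accelerating): v₀ = 9.50 m/s, a = 4 m/s².
v = v₀ + at → t = (16.5 − 9.50) / 4 = 1.75 s
v² = v₀² + 2aΔx → Δx = (16.5² − 9.50²)/(2·4) = 22.8 m

Phase 2 (constant speed): v₀ = 16.5 m/s, a = 0 m/s².
v = v₀ + at = 16.5 + (0)(5.5) = 16.5 m/s
Δx = v₀t + ½at² = 16.5·5.5 + 0.5·0·5.5² = 90.8 m

Phase 3 (decelerating): v₀ = 16.5 m/s, a = -2.7 m/s².
v = v₀ + at → t = (1.5 − 16.5) / -2.7 = 5.56 s
v² = v₀² + 2aΔx → Δx = (1.5² − 16.5²)/(2·-2.7) = 50.0 m
Distance in phase 3 = 50.0 m

50.0 m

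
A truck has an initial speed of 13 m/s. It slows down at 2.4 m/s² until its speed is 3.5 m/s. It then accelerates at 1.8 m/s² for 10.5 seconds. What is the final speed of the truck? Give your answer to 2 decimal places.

22.40 m/s

Phase 1 (decelerating): v₀ = 13.0 m/s, a = -2.4 m/s².
v = v₀ + at → t = (3.5 − 13.0) / -2.4 = 3.96 s
v² = v₀² + 2aΔx → Δx = (3.5² − 13.0²)/(2·-2.4) = 32.7 m

Phase 2 (accelerating): v₀ = 3.50 m/s, a = 1.8 m/s².
v = v₀ + at = 3.50 + (1.8)(10.5) = 22.4 m/s
Δx = v₀t + ½at² = 3.50·10.5 + 0.5·1.8·10.5² = 136 m
Final speed = 22.4 m/s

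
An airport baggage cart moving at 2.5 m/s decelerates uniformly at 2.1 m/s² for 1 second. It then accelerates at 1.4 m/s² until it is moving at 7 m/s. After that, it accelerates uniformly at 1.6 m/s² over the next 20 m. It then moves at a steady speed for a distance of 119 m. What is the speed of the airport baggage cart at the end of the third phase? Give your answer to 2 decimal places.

Phase 1 (decelerating): v₀ = 2.50 m/s, a = -2.1 m/s².
v = v₀ + at = 2.50 + (-2.1)(1) = 0.400 m/s
Δx = v₀t + ½at² = 2.50·1 + 0.5·-2.1·1² = 1.45 m

Phase 2 (accelerating): v₀ = 0.400 m/s, a = 1.4 m/s².
v = v₀ + at → t = (7 − 0.400) / 1.4 = 4.71 s
v² = v₀² + 2aΔx → Δx = (7² − 0.400²)/(2·1.4) = 17.4 m

Phase 3 (accelerating): v₀ = 7.00 m/s, a = 1.6 m/s².
v² = v₀² + 2aΔx = 7.00² + 2·1.6·20 = 113 → v = 10.6 m/s
t = (v − v₀)/a = (10.6 − 7.00)/1.6 = 2.27 s
Speed at end of phase 3 = 10.6 m/s

10.63 m/s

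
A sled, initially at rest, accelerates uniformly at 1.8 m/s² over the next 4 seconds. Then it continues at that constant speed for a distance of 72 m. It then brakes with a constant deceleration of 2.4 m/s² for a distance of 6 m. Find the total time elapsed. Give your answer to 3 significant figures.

15.0 s

Phase 1 (accelerating): v₀ = 0 m/s, a = 1.8 m/s².
v = v₀ + at = 0 + (1.8)(4) = 7.20 m/s
Δx = v₀t + ½at² = 0·4 + 0.5·1.8·4² = 14.4 m

Phase 2 (constant speed): v₀ = 7.20 m/s, a = 0 m/s².
Constant speed: t = d/v = 72/7.20 = 10.0 s

Phase 3 (decelerating): v₀ = 7.20 m/s, a = -2.4 m/s².
v² = v₀² + 2aΔx = 7.20² + 2·-2.4·6 = 23.0 → v = 4.80 m/s
t = (v − v₀)/a = (4.80 − 7.20)/-2.4 = 1.00 s
Total time = 4.00 + 10.0 + 1.00 = 15.0 s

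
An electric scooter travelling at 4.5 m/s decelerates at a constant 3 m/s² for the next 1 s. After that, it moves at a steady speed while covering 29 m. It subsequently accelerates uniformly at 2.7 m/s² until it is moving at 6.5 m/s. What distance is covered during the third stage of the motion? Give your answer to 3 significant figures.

7.41 m

Phase 1 (decelerating): v₀ = 4.50 m/s, a = -3 m/s².
v = v₀ + at = 4.50 + (-3)(1) = 1.50 m/s
Δx = v₀t + ½at² = 4.50·1 + 0.5·-3·1² = 3.00 m

Phase 2 (constant speed): v₀ = 1.50 m/s, a = 0 m/s².
Constant speed: t = d/v = 29/1.50 = 19.3 s

Phase 3 (accelerating): v₀ = 1.50 m/s, a = 2.7 m/s².
v = v₀ + at → t = (6.5 − 1.50) / 2.7 = 1.85 s
v² = v₀² + 2aΔx → Δx = (6.5² − 1.50²)/(2·2.7) = 7.41 m
Distance in phase 3 = 7.41 m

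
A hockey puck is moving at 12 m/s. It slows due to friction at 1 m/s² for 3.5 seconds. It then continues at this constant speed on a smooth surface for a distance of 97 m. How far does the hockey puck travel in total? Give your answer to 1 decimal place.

Phase 1 (decelerating): v₀ = 12.0 m/s, a = -1 m/s².
v = v₀ + at = 12.0 + (-1)(3.5) = 8.50 m/s
Δx = v₀t + ½at² = 12.0·3.5 + 0.5·-1·3.5² = 35.9 m

Phase 2 (constant speed): v₀ = 8.50 m/s, a = 0 m/s².
Constant speed: t = d/v = 97/8.50 = 11.4 s
Total distance = 35.9 + 97.0 = 133 m

132.9 m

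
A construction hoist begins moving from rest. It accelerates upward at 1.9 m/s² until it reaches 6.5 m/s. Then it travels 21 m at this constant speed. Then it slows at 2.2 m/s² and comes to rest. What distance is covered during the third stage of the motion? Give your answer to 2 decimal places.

Phase 1 (accelerating): v₀ = 0 m/s, a = 1.9 m/s².
v = v₀ + at → t = (6.5 − 0) / 1.9 = 3.42 s
v² = v₀² + 2aΔx → Δx = (6.5² − 0²)/(2·1.9) = 11.1 m

Phase 2 (constant speed): v₀ = 6.50 m/s, a = 0 m/s².
Constant speed: t = d/v = 21/6.50 = 3.23 s

Phase 3 (decelerating): v₀ = 6.50 m/s, a = -2.2 m/s².
v = v₀ + at → t = (0 − 6.50) / -2.2 = 2.95 s
v² = v₀² + 2aΔx → Δx = (0² − 6.50²)/(2·-2.2) = 9.60 m
Distance in phase 3 = 9.60 m

9.60 m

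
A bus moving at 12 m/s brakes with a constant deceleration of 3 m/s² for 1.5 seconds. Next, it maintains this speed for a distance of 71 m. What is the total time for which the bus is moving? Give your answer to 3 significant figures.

11.0 s

Phase 1 (decelerating): v₀ = 12.0 m/s, a = -3 m/s².
v = v₀ + at = 12.0 + (-3)(1.5) = 7.50 m/s
Δx = v₀t + ½at² = 12.0·1.5 + 0.5·-3·1.5² = 14.6 m

Phase 2 (constant speed): v₀ = 7.50 m/s, a = 0 m/s².
Constant speed: t = d/v = 71/7.50 = 9.47 s
Total time = 1.50 + 9.47 = 11.0 s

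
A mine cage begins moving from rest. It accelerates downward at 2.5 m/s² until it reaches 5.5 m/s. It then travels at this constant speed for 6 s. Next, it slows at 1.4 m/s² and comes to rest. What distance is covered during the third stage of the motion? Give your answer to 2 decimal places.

Phase 1 (accelerating): v₀ = 0 m/s, a = 2.5 m/s².
v = v₀ + at → t = (5.5 − 0) / 2.5 = 2.20 s
v² = v₀² + 2aΔx → Δx = (5.5² − 0²)/(2·2.5) = 6.05 m

Phase 2 (constant speed): v₀ = 5.50 m/s, a = 0 m/s².
v = v₀ + at = 5.50 + (0)(6) = 5.50 m/s
Δx = v₀t + ½at² = 5.50·6 + 0.5·0·6² = 33.0 m

Phase 3 (decelerating): v₀ = 5.50 m/s, a = -1.4 m/s².
v = v₀ + at → t = (0 − 5.50) / -1.4 = 3.93 s
v² = v₀² + 2aΔx → Δx = (0² − 5.50²)/(2·-1.4) = 10.8 m
Distance in phase 3 = 10.8 m

10.80 m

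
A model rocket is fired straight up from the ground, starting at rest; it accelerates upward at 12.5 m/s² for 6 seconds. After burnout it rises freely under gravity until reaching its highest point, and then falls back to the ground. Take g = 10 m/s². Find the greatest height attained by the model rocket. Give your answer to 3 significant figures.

506 m

Phase 1 (powered ascent): v₀ = 0 m/s, a = 12.5 m/s².
v = v₀ + at = 0 + (12.5)(6) = 75.0 m/s
Δx = v₀t + ½at² = 0·6 + 0.5·12.5·6² = 225 m

Phase 2 (coasting upward): v₀ = 75.0 m/s, a = -10 m/s².
v = v₀ + at → t = (0 − 75.0) / -10 = 7.50 s
v² = v₀² + 2aΔx → Δx = (0² − 75.0²)/(2·-10) = 281 m
Maximum height = 225 + 281 = 506 m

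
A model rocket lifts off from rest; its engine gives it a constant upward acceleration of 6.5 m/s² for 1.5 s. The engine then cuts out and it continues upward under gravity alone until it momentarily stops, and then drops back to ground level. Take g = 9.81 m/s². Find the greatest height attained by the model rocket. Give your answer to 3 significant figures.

12.2 m

Phase 1 (powered ascent): v₀ = 0 m/s, a = 6.5 m/s².
v = v₀ + at = 0 + (6.5)(1.5) = 9.75 m/s
Δx = v₀t + ½at² = 0·1.5 + 0.5·6.5·1.5² = 7.31 m

Phase 2 (coasting upward): v₀ = 9.75 m/s, a = -9.81 m/s².
v = v₀ + at → t = (0 − 9.75) / -9.81 = 0.994 s
v² = v₀² + 2aΔx → Δx = (0² − 9.75²)/(2·-9.81) = 4.85 m
Maximum height = 7.31 + 4.85 = 12.2 m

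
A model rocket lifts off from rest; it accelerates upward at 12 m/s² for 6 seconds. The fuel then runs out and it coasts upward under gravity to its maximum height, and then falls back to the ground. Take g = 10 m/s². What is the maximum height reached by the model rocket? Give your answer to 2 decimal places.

475.20 m

Phase 1 (powered ascent): v₀ = 0 m/s, a = 12 m/s².
v = v₀ + at = 0 + (12)(6) = 72.0 m/s
Δx = v₀t + ½at² = 0·6 + 0.5·12·6² = 216 m

Phase 2 (coasting upward): v₀ = 72.0 m/s, a = -10 m/s².
v = v₀ + at → t = (0 − 72.0) / -10 = 7.20 s
v² = v₀² + 2aΔx → Δx = (0² − 72.0²)/(2·-10) = 259 m
Maximum height = 216 + 259 = 475 m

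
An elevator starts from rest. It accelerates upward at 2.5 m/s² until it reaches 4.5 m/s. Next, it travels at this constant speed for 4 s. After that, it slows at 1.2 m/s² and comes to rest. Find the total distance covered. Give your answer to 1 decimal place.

30.5 m

Phase 1 (accelerating): v₀ = 0 m/s, a = 2.5 m/s².
v = v₀ + at → t = (4.5 − 0) / 2.5 = 1.80 s
v² = v₀² + 2aΔx → Δx = (4.5² − 0²)/(2·2.5) = 4.05 m

Phase 2 (constant speed): v₀ = 4.50 m/s, a = 0 m/s².
v = v₀ + at = 4.50 + (0)(4) = 4.50 m/s
Δx = v₀t + ½at² = 4.50·4 + 0.5·0·4² = 18.0 m

Phase 3 (decelerating): v₀ = 4.50 m/s, a = -1.2 m/s².
v = v₀ + at → t = (0 − 4.50) / -1.2 = 3.75 s
v² = v₀² + 2aΔx → Δx = (0² − 4.50²)/(2·-1.2) = 8.44 m
Total distance = 4.05 + 18.0 + 8.44 = 30.5 m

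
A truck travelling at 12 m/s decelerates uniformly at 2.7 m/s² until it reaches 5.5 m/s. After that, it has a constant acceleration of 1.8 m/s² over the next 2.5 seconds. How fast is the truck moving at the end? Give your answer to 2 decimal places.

Phase 1 (decelerating): v₀ = 12.0 m/s, a = -2.7 m/s².
v = v₀ + at → t = (5.5 − 12.0) / -2.7 = 2.41 s
v² = v₀² + 2aΔx → Δx = (5.5² − 12.0²)/(2·-2.7) = 21.1 m

Phase 2 (accelerating): v₀ = 5.50 m/s, a = 1.8 m/s².
v = v₀ + at = 5.50 + (1.8)(2.5) = 10.0 m/s
Δx = v₀t + ½at² = 5.50·2.5 + 0.5·1.8·2.5² = 19.4 m
Final speed = 10.0 m/s

10.00 m/s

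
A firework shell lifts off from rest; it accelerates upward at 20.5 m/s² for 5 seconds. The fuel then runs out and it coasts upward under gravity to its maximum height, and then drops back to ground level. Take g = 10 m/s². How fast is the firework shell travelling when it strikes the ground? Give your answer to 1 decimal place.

125.0 m/s

Phase 1 (powered ascent): v₀ = 0 m/s, a = 20.5 m/s².
v = v₀ + at = 0 + (20.5)(5) = 102 m/s
Δx = v₀t + ½at² = 0·5 + 0.5·20.5·5² = 256 m

Phase 2 (coasting upward): v₀ = 102 m/s, a = -10 m/s².
v = v₀ + at → t = (0 − 102) / -10 = 10.2 s
v² = v₀² + 2aΔx → Δx = (0² − 102²)/(2·-10) = 525 m

Phase 3 (free fall): v₀ = 0 m/s, a = -10 m/s².
Falls 782 m from rest: t = √(2·782/10) = 12.5 s; v = g·t = 125 m/s.
Impact speed = 125 m/s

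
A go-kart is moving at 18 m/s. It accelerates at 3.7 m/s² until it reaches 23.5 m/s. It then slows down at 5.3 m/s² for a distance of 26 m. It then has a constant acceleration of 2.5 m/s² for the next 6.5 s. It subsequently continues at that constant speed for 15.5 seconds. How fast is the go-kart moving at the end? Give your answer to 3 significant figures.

32.9 m/s

Phase 1 (accelerating): v₀ = 18.0 m/s, a = 3.7 m/s².
v = v₀ + at → t = (23.5 − 18.0) / 3.7 = 1.49 s
v² = v₀² + 2aΔx → Δx = (23.5² − 18.0²)/(2·3.7) = 30.8 m

Phase 2 (decelerating): v₀ = 23.5 m/s, a = -5.3 m/s².
v² = v₀² + 2aΔx = 23.5² + 2·-5.3·26 = 277 → v = 16.6 m/s
t = (v − v₀)/a = (16.6 − 23.5)/-5.3 = 1.30 s

Phase 3 (accelerating): v₀ = 16.6 m/s, a = 2.5 m/s².
v = v₀ + at = 16.6 + (2.5)(6.5) = 32.9 m/s
Δx = v₀t + ½at² = 16.6·6.5 + 0.5·2.5·6.5² = 161 m

Phase 4 (constant speed): v₀ = 32.9 m/s, a = 0 m/s².
v = v₀ + at = 32.9 + (0)(15.5) = 32.9 m/s
Δx = v₀t + ½at² = 32.9·15.5 + 0.5·0·15.5² = 510 m
Final speed = 32.9 m/s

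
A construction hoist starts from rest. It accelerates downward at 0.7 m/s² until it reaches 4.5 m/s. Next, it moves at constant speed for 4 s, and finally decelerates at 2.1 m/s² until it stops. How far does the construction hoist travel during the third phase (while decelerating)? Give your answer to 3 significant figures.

Phase 1 (accelerating): v₀ = 0 m/s, a = 0.7 m/s².
v = v₀ + at → t = (4.5 − 0) / 0.7 = 6.43 s
v² = v₀² + 2aΔx → Δx = (4.5² − 0²)/(2·0.7) = 14.5 m

Phase 2 (constant speed): v₀ = 4.50 m/s, a = 0 m/s².
v = v₀ + at = 4.50 + (0)(4) = 4.50 m/s
Δx = v₀t + ½at² = 4.50·4 + 0.5·0·4² = 18.0 m

Phase 3 (decelerating): v₀ = 4.50 m/s, a = -2.1 m/s².
v = v₀ + at → t = (0 − 4.50) / -2.1 = 2.14 s
v² = v₀² + 2aΔx → Δx = (0² − 4.50²)/(2·-2.1) = 4.82 m
Distance in phase 3 = 4.82 m

4.82 m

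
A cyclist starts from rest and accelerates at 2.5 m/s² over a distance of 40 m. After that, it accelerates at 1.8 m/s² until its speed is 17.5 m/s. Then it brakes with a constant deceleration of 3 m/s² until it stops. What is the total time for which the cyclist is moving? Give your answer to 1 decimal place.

Phase 1 (accelerating): v₀ = 0 m/s, a = 2.5 m/s².
v² = v₀² + 2aΔx = 0² + 2·2.5·40 = 200 → v = 14.1 m/s
t = (v − v₀)/a = (14.1 − 0)/2.5 = 5.66 s

Phase 2 (accelerating): v₀ = 14.1 m/s, a = 1.8 m/s².
v = v₀ + at → t = (17.5 − 14.1) / 1.8 = 1.87 s
v² = v₀² + 2aΔx → Δx = (17.5² − 14.1²)/(2·1.8) = 29.5 m

Phase 3 (decelerating): v₀ = 17.5 m/s, a = -3 m/s².
v = v₀ + at → t = (0 − 17.5) / -3 = 5.83 s
v² = v₀² + 2aΔx → Δx = (0² − 17.5²)/(2·-3) = 51.0 m
Total time = 5.66 + 1.87 + 5.83 = 13.4 s

13.4 s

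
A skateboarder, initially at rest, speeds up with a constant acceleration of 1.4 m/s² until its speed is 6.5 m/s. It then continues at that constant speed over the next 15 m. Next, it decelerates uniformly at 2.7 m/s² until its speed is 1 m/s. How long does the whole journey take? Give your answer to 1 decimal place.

9.0 s

Phase 1 (accelerating): v₀ = 0 m/s, a = 1.4 m/s².
v = v₀ + at → t = (6.5 − 0) / 1.4 = 4.64 s
v² = v₀² + 2aΔx → Δx = (6.5² − 0²)/(2·1.4) = 15.1 m

Phase 2 (constant speed): v₀ = 6.50 m/s, a = 0 m/s².
Constant speed: t = d/v = 15/6.50 = 2.31 s

Phase 3 (decelerating): v₀ = 6.50 m/s, a = -2.7 m/s².
v = v₀ + at → t = (1 − 6.50) / -2.7 = 2.04 s
v² = v₀² + 2aΔx → Δx = (1² − 6.50²)/(2·-2.7) = 7.64 m
Total time = 4.64 + 2.31 + 2.04 = 8.99 s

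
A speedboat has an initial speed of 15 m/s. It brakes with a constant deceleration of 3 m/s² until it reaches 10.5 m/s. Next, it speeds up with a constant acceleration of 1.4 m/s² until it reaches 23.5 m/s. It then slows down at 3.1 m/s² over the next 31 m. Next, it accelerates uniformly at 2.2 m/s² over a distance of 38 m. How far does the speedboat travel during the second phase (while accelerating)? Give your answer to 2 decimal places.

157.86 m

Phase 1 (decelerating): v₀ = 15.0 m/s, a = -3 m/s².
v = v₀ + at → t = (10.5 − 15.0) / -3 = 1.50 s
v² = v₀² + 2aΔx → Δx = (10.5² − 15.0²)/(2·-3) = 19.1 m

Phase 2 (accelerating): v₀ = 10.5 m/s, a = 1.4 m/s².
v = v₀ + at → t = (23.5 − 10.5) / 1.4 = 9.29 s
v² = v₀² + 2aΔx → Δx = (23.5² − 10.5²)/(2·1.4) = 158 m
Distance in phase 2 = 158 m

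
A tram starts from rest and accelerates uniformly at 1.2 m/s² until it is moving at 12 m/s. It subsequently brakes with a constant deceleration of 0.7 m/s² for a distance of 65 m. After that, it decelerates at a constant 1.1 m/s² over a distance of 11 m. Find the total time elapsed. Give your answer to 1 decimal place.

18.5 s

Phase 1 (accelerating): v₀ = 0 m/s, a = 1.2 m/s².
v = v₀ + at → t = (12 − 0) / 1.2 = 10.0 s
v² = v₀² + 2aΔx → Δx = (12² − 0²)/(2·1.2) = 60.0 m

Phase 2 (decelerating): v₀ = 12.0 m/s, a = -0.7 m/s².
v² = v₀² + 2aΔx = 12.0² + 2·-0.7·65 = 53.0 → v = 7.28 m/s
t = (v − v₀)/a = (7.28 − 12.0)/-0.7 = 6.74 s

Phase 3 (decelerating): v₀ = 7.28 m/s, a = -1.1 m/s².
v² = v₀² + 2aΔx = 7.28² + 2·-1.1·11 = 28.8 → v = 5.37 m/s
t = (v − v₀)/a = (5.37 − 7.28)/-1.1 = 1.74 s
Total time = 10.0 + 6.74 + 1.74 = 18.5 s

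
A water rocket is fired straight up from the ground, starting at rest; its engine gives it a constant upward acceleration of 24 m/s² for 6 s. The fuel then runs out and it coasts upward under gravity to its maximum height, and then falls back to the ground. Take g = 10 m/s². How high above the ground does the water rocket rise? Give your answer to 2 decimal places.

1468.80 m

Phase 1 (powered ascent): v₀ = 0 m/s, a = 24 m/s².
v = v₀ + at = 0 + (24)(6) = 144 m/s
Δx = v₀t + ½at² = 0·6 + 0.5·24·6² = 432 m

Phase 2 (coasting upward): v₀ = 144 m/s, a = -10 m/s².
v = v₀ + at → t = (0 − 144) / -10 = 14.4 s
v² = v₀² + 2aΔx → Δx = (0² − 144²)/(2·-10) = 1040 m
Maximum height = 432 + 1040 = 1470 m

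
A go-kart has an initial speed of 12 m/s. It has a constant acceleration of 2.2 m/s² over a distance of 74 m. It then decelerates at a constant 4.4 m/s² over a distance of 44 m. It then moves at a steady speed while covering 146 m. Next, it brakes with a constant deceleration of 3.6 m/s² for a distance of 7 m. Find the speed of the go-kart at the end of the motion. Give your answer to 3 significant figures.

Phase 1 (accelerating): v₀ = 12.0 m/s, a = 2.2 m/s².
v² = v₀² + 2aΔx = 12.0² + 2·2.2·74 = 470 → v = 21.7 m/s
t = (v − v₀)/a = (21.7 − 12.0)/2.2 = 4.40 s

Phase 2 (decelerating): v₀ = 21.7 m/s, a = -4.4 m/s².
v² = v₀² + 2aΔx = 21.7² + 2·-4.4·44 = 82.4 → v = 9.08 m/s
t = (v − v₀)/a = (9.08 − 21.7)/-4.4 = 2.86 s

Phase 3 (constant speed): v₀ = 9.08 m/s, a = 0 m/s².
Constant speed: t = d/v = 146/9.08 = 16.1 s

Phase 4 (decelerating): v₀ = 9.08 m/s, a = -3.6 m/s².
v² = v₀² + 2aΔx = 9.08² + 2·-3.6·7 = 32.0 → v = 5.66 m/s
t = (v − v₀)/a = (5.66 − 9.08)/-3.6 = 0.950 s
Final speed = 5.66 m/s

5.66 m/s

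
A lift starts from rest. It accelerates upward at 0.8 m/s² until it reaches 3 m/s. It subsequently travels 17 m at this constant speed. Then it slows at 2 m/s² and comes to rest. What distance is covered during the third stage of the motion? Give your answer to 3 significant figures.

2.25 m

Phase 1 (accelerating): v₀ = 0 m/s, a = 0.8 m/s².
v = v₀ + at → t = (3 − 0) / 0.8 = 3.75 s
v² = v₀² + 2aΔx → Δx = (3² − 0²)/(2·0.8) = 5.62 m

Phase 2 (constant speed): v₀ = 3.00 m/s, a = 0 m/s².
Constant speed: t = d/v = 17/3.00 = 5.67 s

Phase 3 (decelerating): v₀ = 3.00 m/s, a = -2 m/s².
v = v₀ + at → t = (0 − 3.00) / -2 = 1.50 s
v² = v₀² + 2aΔx → Δx = (0² − 3.00²)/(2·-2) = 2.25 m
Distance in phase 3 = 2.25 m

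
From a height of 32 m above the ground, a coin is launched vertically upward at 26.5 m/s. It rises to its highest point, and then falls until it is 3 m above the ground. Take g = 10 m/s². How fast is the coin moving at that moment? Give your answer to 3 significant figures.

Phase 1 (rising): v₀ = 26.5 m/s, a = -10 m/s².
v = v₀ + at → t = (0 − 26.5) / -10 = 2.65 s
v² = v₀² + 2aΔx → Δx = (0² − 26.5²)/(2·-10) = 35.1 m

Phase 2 (falling): v₀ = 0 m/s, a = -10 m/s².
Falls 64.1 m from rest: t = √(2·64.1/10) = 3.58 s; v = g·t = 35.8 m/s.
Final speed = 35.8 m/s

35.8 m/s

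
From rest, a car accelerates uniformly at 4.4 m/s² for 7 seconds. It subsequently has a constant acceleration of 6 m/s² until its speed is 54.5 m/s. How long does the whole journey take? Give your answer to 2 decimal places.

Phase 1 (accelerating): v₀ = 0 m/s, a = 4.4 m/s².
v = v₀ + at = 0 + (4.4)(7) = 30.8 m/s
Δx = v₀t + ½at² = 0·7 + 0.5·4.4·7² = 108 m

Phase 2 (accelerating): v₀ = 30.8 m/s, a = 6 m/s².
v = v₀ + at → t = (54.5 − 30.8) / 6 = 3.95 s
v² = v₀² + 2aΔx → Δx = (54.5² − 30.8²)/(2·6) = 168 m
Total time = 7.00 + 3.95 = 10.9 s

10.95 s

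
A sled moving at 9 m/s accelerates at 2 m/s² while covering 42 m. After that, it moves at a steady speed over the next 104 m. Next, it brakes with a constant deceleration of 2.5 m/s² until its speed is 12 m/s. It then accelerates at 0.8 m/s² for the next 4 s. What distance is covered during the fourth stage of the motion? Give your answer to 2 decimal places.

Phase 1 (accelerating): v₀ = 9.00 m/s, a = 2 m/s².
v² = v₀² + 2aΔx = 9.00² + 2·2·42 = 249 → v = 15.8 m/s
t = (v − v₀)/a = (15.8 − 9.00)/2 = 3.39 s

Phase 2 (constant speed): v₀ = 15.8 m/s, a = 0 m/s².
Constant speed: t = d/v = 104/15.8 = 6.59 s

Phase 3 (decelerating): v₀ = 15.8 m/s, a = -2.5 m/s².
v = v₀ + at → t = (12 − 15.8) / -2.5 = 1.51 s
v² = v₀² + 2aΔx → Δx = (12² − 15.8²)/(2·-2.5) = 21.0 m

Phase 4 (accelerating): v₀ = 12.0 m/s, a = 0.8 m/s².
v = v₀ + at = 12.0 + (0.8)(4) = 15.2 m/s
Δx = v₀t + ½at² = 12.0·4 + 0.5·0.8·4² = 54.4 m
Distance in phase 4 = 54.4 m

54.40 m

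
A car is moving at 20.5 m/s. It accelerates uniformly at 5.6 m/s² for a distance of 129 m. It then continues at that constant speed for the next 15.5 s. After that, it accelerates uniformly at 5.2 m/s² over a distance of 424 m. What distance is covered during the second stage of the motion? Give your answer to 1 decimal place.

669.4 m

Phase 1 (accelerating): v₀ = 20.5 m/s, a = 5.6 m/s².
v² = v₀² + 2aΔx = 20.5² + 2·5.6·129 = 1870 → v = 43.2 m/s
t = (v − v₀)/a = (43.2 − 20.5)/5.6 = 4.05 s

Phase 2 (constant speed): v₀ = 43.2 m/s, a = 0 m/s².
v = v₀ + at = 43.2 + (0)(15.5) = 43.2 m/s
Δx = v₀t + ½at² = 43.2·15.5 + 0.5·0·15.5² = 669 m
Distance in phase 2 = 669 m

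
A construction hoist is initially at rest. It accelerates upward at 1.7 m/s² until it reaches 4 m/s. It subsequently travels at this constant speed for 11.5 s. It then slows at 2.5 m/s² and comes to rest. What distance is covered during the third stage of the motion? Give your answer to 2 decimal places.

Phase 1 (accelerating): v₀ = 0 m/s, a = 1.7 m/s².
v = v₀ + at → t = (4 − 0) / 1.7 = 2.35 s
v² = v₀² + 2aΔx → Δx = (4² − 0²)/(2·1.7) = 4.71 m

Phase 2 (constant speed): v₀ = 4.00 m/s, a = 0 m/s².
v = v₀ + at = 4.00 + (0)(11.5) = 4.00 m/s
Δx = v₀t + ½at² = 4.00·11.5 + 0.5·0·11.5² = 46.0 m

Phase 3 (decelerating): v₀ = 4.00 m/s, a = -2.5 m/s².
v = v₀ + at → t = (0 − 4.00) / -2.5 = 1.60 s
v² = v₀² + 2aΔx → Δx = (0² − 4.00²)/(2·-2.5) = 3.20 m
Distance in phase 3 = 3.20 m

3.20 m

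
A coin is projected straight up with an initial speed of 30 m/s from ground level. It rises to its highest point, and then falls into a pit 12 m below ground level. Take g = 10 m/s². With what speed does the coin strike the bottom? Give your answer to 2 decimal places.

33.76 m/s

Phase 1 (rising): v₀ = 30.0 m/s, a = -10 m/s².
v = v₀ + at → t = (0 − 30.0) / -10 = 3.00 s
v² = v₀² + 2aΔx → Δx = (0² − 30.0²)/(2·-10) = 45.0 m

Phase 2 (falling): v₀ = 0 m/s, a = -10 m/s².
Falls 57.0 m from rest: t = √(2·57.0/10) = 3.38 s; v = g·t = 33.8 m/s.
Final speed = 33.8 m/s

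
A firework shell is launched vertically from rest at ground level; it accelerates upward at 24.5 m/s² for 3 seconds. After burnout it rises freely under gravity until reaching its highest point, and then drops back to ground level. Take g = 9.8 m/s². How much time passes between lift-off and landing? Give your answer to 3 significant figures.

19.4 s

Phase 1 (powered ascent): v₀ = 0 m/s, a = 24.5 m/s².
v = v₀ + at = 0 + (24.5)(3) = 73.5 m/s
Δx = v₀t + ½at² = 0·3 + 0.5·24.5·3² = 110 m

Phase 2 (coasting upward): v₀ = 73.5 m/s, a = -9.8 m/s².
v = v₀ + at → t = (0 − 73.5) / -9.8 = 7.50 s
v² = v₀² + 2aΔx → Δx = (0² − 73.5²)/(2·-9.8) = 276 m

Phase 3 (free fall): v₀ = 0 m/s, a = -9.8 m/s².
Falls 386 m from rest: t = √(2·386/9.8) = 8.87 s; v = g·t = 87.0 m/s.
Total time = 3.00 + 7.50 + 8.87 = 19.4 s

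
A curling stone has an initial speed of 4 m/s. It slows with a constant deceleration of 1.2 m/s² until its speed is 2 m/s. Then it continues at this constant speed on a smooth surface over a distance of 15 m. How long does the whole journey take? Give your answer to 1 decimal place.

Phase 1 (decelerating): v₀ = 4.00 m/s, a = -1.2 m/s².
v = v₀ + at → t = (2 − 4.00) / -1.2 = 1.67 s
v² = v₀² + 2aΔx → Δx = (2² − 4.00²)/(2·-1.2) = 5.00 m

Phase 2 (constant speed): v₀ = 2.00 m/s, a = 0 m/s².
Constant speed: t = d/v = 15/2.00 = 7.50 s
Total time = 1.67 + 7.50 = 9.17 s

9.2 s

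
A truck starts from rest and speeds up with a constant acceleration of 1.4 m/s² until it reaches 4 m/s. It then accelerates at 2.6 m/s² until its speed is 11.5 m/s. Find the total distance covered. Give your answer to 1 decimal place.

Phase 1 (accelerating): v₀ = 0 m/s, a = 1.4 m/s².
v = v₀ + at → t = (4 − 0) / 1.4 = 2.86 s
v² = v₀² + 2aΔx → Δx = (4² − 0²)/(2·1.4) = 5.71 m

Phase 2 (accelerating): v₀ = 4.00 m/s, a = 2.6 m/s².
v = v₀ + at → t = (11.5 − 4.00) / 2.6 = 2.88 s
v² = v₀² + 2aΔx → Δx = (11.5² − 4.00²)/(2·2.6) = 22.4 m
Total distance = 5.71 + 22.4 = 28.1 m

28.1 m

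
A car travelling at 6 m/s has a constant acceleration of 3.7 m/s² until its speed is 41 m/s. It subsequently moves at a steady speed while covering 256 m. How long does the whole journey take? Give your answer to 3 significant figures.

15.7 s

Phase 1 (accelerating): v₀ = 6.00 m/s, a = 3.7 m/s².
v = v₀ + at → t = (41 − 6.00) / 3.7 = 9.46 s
v² = v₀² + 2aΔx → Δx = (41² − 6.00²)/(2·3.7) = 222 m

Phase 2 (constant speed): v₀ = 41.0 m/s, a = 0 m/s².
Constant speed: t = d/v = 256/41.0 = 6.24 s
Total time = 9.46 + 6.24 = 15.7 s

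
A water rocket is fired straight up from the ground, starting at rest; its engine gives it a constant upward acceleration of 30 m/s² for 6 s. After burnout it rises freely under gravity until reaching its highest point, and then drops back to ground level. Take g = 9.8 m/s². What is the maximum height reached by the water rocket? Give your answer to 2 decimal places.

2193.06 m

Phase 1 (powered ascent): v₀ = 0 m/s, a = 30 m/s².
v = v₀ + at = 0 + (30)(6) = 180 m/s
Δx = v₀t + ½at² = 0·6 + 0.5·30·6² = 540 m

Phase 2 (coasting upward): v₀ = 180 m/s, a = -9.8 m/s².
v = v₀ + at → t = (0 − 180) / -9.8 = 18.4 s
v² = v₀² + 2aΔx → Δx = (0² − 180²)/(2·-9.8) = 1650 m
Maximum height = 540 + 1650 = 2190 m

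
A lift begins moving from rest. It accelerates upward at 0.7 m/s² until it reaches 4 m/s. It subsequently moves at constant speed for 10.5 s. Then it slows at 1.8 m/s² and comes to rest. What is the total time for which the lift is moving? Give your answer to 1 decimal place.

18.4 s

Phase 1 (accelerating): v₀ = 0 m/s, a = 0.7 m/s².
v = v₀ + at → t = (4 − 0) / 0.7 = 5.71 s
v² = v₀² + 2aΔx → Δx = (4² − 0²)/(2·0.7) = 11.4 m

Phase 2 (constant speed): v₀ = 4.00 m/s, a = 0 m/s².
v = v₀ + at = 4.00 + (0)(10.5) = 4.00 m/s
Δx = v₀t + ½at² = 4.00·10.5 + 0.5·0·10.5² = 42.0 m

Phase 3 (decelerating): v₀ = 4.00 m/s, a = -1.8 m/s².
v = v₀ + at → t = (0 − 4.00) / -1.8 = 2.22 s
v² = v₀² + 2aΔx → Δx = (0² − 4.00²)/(2·-1.8) = 4.44 m
Total time = 5.71 + 10.5 + 2.22 = 18.4 s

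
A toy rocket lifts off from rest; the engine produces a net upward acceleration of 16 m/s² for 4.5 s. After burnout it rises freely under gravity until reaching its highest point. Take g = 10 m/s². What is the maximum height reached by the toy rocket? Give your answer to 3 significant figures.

421 m

Phase 1 (powered ascent): v₀ = 0 m/s, a = 16 m/s².
v = v₀ + at = 0 + (16)(4.5) = 72.0 m/s
Δx = v₀t + ½at² = 0·4.5 + 0.5·16·4.5² = 162 m

Phase 2 (coasting upward): v₀ = 72.0 m/s, a = -10 m/s².
v = v₀ + at → t = (0 − 72.0) / -10 = 7.20 s
v² = v₀² + 2aΔx → Δx = (0² − 72.0²)/(2·-10) = 259 m
Maximum height = 162 + 259 = 421 m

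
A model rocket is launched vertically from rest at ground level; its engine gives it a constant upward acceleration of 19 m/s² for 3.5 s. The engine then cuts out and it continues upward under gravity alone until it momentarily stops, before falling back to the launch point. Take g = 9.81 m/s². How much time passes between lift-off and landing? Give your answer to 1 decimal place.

Phase 1 (powered ascent): v₀ = 0 m/s, a = 19 m/s².
v = v₀ + at = 0 + (19)(3.5) = 66.5 m/s
Δx = v₀t + ½at² = 0·3.5 + 0.5·19·3.5² = 116 m

Phase 2 (coasting upward): v₀ = 66.5 m/s, a = -9.81 m/s².
v = v₀ + at → t = (0 − 66.5) / -9.81 = 6.78 s
v² = v₀² + 2aΔx → Δx = (0² − 66.5²)/(2·-9.81) = 225 m

Phase 3 (free fall): v₀ = 0 m/s, a = -9.81 m/s².
Falls 342 m from rest: t = √(2·342/9.81) = 8.35 s; v = g·t = 81.9 m/s.
Total time = 3.50 + 6.78 + 8.35 = 18.6 s

18.6 s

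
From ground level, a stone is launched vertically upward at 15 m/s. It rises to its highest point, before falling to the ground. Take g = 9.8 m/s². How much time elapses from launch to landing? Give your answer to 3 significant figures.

Phase 1 (rising): v₀ = 15.0 m/s, a = -9.8 m/s².
v = v₀ + at → t = (0 − 15.0) / -9.8 = 1.53 s
v² = v₀² + 2aΔx → Δx = (0² − 15.0²)/(2·-9.8) = 11.5 m

Phase 2 (falling): v₀ = 0 m/s, a = -9.8 m/s².
Falls 11.5 m from rest: t = √(2·11.5/9.8) = 1.53 s; v = g·t = 15.0 m/s.
Total time = 1.53 + 1.53 = 3.06 s

3.06 s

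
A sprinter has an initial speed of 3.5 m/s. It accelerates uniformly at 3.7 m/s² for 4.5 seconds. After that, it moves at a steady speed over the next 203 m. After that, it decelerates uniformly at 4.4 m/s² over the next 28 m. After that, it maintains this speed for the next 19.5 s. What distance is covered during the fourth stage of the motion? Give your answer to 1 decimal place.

Phase 1 (accelerating): v₀ = 3.50 m/s, a = 3.7 m/s².
v = v₀ + at = 3.50 + (3.7)(4.5) = 20.2 m/s
Δx = v₀t + ½at² = 3.50·4.5 + 0.5·3.7·4.5² = 53.2 m

Phase 2 (constant speed): v₀ = 20.2 m/s, a = 0 m/s².
Constant speed: t = d/v = 203/20.2 = 10.1 s

Phase 3 (decelerating): v₀ = 20.2 m/s, a = -4.4 m/s².
v² = v₀² + 2aΔx = 20.2² + 2·-4.4·28 = 160 → v = 12.6 m/s
t = (v − v₀)/a = (12.6 − 20.2)/-4.4 = 1.71 s

Phase 4 (constant speed): v₀ = 12.6 m/s, a = 0 m/s².
v = v₀ + at = 12.6 + (0)(19.5) = 12.6 m/s
Δx = v₀t + ½at² = 12.6·19.5 + 0.5·0·19.5² = 246 m
Distance in phase 4 = 246 m

246.4 m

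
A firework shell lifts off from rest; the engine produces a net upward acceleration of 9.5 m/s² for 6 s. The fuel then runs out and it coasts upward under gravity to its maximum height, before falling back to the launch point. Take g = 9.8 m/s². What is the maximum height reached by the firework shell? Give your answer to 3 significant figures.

Phase 1 (powered ascent): v₀ = 0 m/s, a = 9.5 m/s².
v = v₀ + at = 0 + (9.5)(6) = 57.0 m/s
Δx = v₀t + ½at² = 0·6 + 0.5·9.5·6² = 171 m

Phase 2 (coasting upward): v₀ = 57.0 m/s, a = -9.8 m/s².
v = v₀ + at → t = (0 − 57.0) / -9.8 = 5.82 s
v² = v₀² + 2aΔx → Δx = (0² − 57.0²)/(2·-9.8) = 166 m
Maximum height = 171 + 166 = 337 m

337 m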